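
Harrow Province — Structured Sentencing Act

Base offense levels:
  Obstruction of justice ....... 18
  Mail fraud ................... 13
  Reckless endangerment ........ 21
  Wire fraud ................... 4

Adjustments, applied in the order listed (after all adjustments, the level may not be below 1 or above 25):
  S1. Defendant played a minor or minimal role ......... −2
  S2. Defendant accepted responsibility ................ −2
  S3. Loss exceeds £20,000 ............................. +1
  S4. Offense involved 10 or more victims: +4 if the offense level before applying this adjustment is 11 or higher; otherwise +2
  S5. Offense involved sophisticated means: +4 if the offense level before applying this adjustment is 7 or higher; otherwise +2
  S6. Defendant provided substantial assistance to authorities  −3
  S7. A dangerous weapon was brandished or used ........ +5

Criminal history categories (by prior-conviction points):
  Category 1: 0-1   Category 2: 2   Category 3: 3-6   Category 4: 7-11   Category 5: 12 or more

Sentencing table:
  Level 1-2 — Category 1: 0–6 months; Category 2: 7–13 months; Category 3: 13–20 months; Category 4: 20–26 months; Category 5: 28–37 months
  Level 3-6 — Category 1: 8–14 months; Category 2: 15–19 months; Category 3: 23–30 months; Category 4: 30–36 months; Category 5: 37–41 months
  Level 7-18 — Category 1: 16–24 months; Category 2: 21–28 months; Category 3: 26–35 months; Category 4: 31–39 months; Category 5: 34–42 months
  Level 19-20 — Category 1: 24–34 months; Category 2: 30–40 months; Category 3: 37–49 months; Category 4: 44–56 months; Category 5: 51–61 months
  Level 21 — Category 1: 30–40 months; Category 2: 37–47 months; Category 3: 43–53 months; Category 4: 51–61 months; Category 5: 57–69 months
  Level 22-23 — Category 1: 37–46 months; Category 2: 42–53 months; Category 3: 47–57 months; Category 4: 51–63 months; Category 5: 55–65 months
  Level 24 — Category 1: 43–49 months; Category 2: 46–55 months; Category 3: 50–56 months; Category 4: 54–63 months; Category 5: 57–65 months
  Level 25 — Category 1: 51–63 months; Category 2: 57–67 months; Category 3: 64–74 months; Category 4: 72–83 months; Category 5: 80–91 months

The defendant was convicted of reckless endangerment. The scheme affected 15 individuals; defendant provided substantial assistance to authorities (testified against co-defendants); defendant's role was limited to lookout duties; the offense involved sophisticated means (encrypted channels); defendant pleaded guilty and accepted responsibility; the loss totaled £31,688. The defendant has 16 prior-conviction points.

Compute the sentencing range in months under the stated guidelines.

55-65 months

Base offense level for reckless endangerment: 21.
S1 applies: 21 − 2 = 19.
S2 applies: 19 − 2 = 17.
S3 applies: 17 + 1 = 18.
S4 applies (level before this adjustment is 18 ≥ 11, so +4): 18 + 4 = 22.
S5 applies (level before this adjustment is 22 ≥ 7, so +4): 22 + 4 = 26.
S6 applies: 26 − 3 = 23.
Final offense level: 23.
Criminal history: 16 prior points → Category 5 (12+).
Level 23 falls in the 22-23 band.
Grid: Level 22-23 × Category 5 = 55-65 months.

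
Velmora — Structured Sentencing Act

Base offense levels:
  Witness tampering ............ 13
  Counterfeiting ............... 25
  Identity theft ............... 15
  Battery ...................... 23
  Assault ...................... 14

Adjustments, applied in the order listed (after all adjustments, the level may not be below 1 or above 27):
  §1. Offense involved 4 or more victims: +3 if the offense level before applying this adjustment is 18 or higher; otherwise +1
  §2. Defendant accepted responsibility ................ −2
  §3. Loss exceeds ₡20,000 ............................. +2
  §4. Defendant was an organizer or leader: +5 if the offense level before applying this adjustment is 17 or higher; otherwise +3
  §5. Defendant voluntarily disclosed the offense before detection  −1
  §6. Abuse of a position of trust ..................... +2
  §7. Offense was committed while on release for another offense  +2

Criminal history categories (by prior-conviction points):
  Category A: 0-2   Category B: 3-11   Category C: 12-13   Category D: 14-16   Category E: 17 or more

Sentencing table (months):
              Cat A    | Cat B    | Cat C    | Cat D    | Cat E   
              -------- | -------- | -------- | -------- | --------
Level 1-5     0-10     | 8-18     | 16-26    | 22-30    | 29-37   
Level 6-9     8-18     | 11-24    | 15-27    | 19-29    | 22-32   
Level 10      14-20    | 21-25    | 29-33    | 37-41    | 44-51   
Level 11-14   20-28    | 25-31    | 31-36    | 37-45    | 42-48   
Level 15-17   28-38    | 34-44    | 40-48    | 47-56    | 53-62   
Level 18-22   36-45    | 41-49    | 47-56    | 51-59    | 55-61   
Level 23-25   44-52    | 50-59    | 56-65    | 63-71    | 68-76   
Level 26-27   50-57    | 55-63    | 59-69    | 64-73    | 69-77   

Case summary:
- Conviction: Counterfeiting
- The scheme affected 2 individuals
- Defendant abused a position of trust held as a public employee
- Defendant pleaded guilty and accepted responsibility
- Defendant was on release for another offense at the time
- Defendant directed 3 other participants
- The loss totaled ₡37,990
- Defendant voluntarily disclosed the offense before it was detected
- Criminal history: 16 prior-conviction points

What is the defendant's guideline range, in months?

Base offense level for counterfeiting: 25.
§1 does not apply.
§2 applies: 25 − 2 = 23.
§3 applies: 23 + 2 = 25.
§4 applies (level before this adjustment is 25 ≥ 17, so +5): 25 + 5 = 30.
§5 applies: 30 − 1 = 29.
§6 applies: 29 + 2 = 31.
§7 applies: 31 + 2 = 33.
Level 33 exceeds the maximum of 27; capped at 27.
Final offense level: 27.
Criminal history: 16 prior points → Category D (14-16).
Level 27 falls in the 26-27 band.
Grid: Level 26-27 × Category D = 64-73 months.

64-73 months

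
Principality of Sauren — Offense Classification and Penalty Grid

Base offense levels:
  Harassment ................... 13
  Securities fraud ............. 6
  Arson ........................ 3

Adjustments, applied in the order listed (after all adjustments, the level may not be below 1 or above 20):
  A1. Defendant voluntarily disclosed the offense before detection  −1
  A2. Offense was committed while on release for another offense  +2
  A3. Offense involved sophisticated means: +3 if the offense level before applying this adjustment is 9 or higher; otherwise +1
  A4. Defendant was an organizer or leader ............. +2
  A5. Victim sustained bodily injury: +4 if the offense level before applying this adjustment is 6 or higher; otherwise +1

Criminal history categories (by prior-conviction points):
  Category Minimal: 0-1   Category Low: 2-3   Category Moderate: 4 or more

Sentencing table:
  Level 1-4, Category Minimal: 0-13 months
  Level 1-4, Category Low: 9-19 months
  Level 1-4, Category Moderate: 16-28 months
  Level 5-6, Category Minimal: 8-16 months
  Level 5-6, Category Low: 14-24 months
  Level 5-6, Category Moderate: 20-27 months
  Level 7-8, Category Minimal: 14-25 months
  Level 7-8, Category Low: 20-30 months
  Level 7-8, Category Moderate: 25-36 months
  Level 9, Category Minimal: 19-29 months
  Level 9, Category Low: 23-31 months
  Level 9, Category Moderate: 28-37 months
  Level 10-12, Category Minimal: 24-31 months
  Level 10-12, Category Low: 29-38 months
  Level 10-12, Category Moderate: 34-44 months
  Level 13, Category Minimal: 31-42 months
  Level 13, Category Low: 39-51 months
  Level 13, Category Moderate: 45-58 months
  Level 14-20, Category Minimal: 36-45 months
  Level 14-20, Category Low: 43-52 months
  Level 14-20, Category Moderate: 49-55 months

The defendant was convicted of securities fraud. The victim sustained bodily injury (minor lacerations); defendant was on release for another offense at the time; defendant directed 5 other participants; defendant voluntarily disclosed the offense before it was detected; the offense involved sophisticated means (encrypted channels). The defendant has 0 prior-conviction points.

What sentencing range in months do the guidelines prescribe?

36-45 months

Base offense level for securities fraud: 6.
A1 applies: 6 − 1 = 5.
A2 applies: 5 + 2 = 7.
A3 applies (level before this adjustment is 7 < 9, so +1): 7 + 1 = 8.
A4 applies: 8 + 2 = 10.
A5 applies (level before this adjustment is 10 ≥ 6, so +4): 10 + 4 = 14.
Final offense level: 14.
Criminal history: 0 prior points → Category Minimal (0-1).
Level 14 falls in the 14-20 band.
Grid: Level 14-20 × Category Minimal = 36-45 months.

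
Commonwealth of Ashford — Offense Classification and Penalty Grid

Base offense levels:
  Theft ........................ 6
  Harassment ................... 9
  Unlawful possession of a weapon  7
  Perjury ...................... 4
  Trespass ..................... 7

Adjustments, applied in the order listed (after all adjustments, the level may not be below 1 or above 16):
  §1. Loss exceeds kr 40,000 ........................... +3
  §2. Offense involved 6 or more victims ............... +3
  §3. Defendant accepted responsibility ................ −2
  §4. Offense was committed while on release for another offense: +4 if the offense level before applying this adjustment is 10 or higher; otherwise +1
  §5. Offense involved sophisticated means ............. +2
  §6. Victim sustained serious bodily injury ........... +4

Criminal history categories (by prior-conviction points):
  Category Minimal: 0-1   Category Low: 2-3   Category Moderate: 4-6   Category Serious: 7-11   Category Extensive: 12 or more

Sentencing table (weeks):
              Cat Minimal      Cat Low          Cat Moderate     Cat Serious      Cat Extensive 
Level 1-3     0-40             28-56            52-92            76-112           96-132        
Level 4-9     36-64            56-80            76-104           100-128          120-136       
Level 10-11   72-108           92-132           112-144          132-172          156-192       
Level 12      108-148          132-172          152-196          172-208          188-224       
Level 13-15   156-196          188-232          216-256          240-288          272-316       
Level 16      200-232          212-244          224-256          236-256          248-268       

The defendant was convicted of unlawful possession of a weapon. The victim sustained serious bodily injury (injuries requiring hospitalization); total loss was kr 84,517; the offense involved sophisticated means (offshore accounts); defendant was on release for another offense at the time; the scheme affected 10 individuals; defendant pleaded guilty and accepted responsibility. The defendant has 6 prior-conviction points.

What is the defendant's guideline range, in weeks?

224-256 weeks

Base offense level for unlawful possession of a weapon: 7.
§1 applies: 7 + 3 = 10.
§2 applies: 10 + 3 = 13.
§3 applies: 13 − 2 = 11.
§4 applies (level before this adjustment is 11 ≥ 10, so +4): 11 + 4 = 15.
§5 applies: 15 + 2 = 17.
§6 applies: 17 + 4 = 21.
Level 21 exceeds the maximum of 16; capped at 16.
Final offense level: 16.
Criminal history: 6 prior points → Category Moderate (4-6).
Level 16 falls in the 16 band.
Grid: Level 16 × Category Moderate = 224-256 weeks.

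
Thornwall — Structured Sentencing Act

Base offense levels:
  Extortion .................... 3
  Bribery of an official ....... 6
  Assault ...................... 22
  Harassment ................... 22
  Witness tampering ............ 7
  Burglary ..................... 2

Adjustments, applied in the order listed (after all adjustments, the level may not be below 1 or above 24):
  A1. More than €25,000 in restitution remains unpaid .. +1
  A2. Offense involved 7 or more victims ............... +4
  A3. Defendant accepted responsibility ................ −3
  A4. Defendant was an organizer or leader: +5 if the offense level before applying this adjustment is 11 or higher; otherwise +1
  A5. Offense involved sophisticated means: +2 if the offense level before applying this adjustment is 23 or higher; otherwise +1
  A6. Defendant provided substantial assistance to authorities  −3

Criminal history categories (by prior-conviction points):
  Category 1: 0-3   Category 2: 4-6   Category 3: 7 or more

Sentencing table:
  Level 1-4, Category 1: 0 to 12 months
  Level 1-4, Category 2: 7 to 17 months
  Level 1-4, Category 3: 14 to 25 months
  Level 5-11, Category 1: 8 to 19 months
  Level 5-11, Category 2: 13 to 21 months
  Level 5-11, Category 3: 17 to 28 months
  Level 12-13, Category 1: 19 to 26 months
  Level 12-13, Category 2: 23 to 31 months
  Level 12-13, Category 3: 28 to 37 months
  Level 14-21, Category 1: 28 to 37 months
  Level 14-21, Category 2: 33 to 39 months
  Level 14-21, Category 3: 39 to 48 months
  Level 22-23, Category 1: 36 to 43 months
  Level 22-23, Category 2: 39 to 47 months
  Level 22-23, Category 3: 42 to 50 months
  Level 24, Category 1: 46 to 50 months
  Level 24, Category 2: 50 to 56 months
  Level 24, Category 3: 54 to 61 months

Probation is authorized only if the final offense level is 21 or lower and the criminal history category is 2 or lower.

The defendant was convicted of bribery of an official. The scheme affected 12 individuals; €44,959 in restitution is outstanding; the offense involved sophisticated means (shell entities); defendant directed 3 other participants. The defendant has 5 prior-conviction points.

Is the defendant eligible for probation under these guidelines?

Base offense level for bribery of an official: 6.
A1 applies: 6 + 1 = 7.
A2 applies: 7 + 4 = 11.
A4 applies (level before this adjustment is 11 ≥ 11, so +5): 11 + 5 = 16.
A5 applies (level before this adjustment is 16 < 23, so +1): 16 + 1 = 17.
Final offense level: 17.
Criminal history: 5 prior points → Category 2 (4-6).
Level 17 falls in the 14-21 band.
Grid: Level 14-21 × Category 2 = 33-39 months.
Probation check: level 17 ≤ 21 and category 2 ≤ 2 → eligible.

Yes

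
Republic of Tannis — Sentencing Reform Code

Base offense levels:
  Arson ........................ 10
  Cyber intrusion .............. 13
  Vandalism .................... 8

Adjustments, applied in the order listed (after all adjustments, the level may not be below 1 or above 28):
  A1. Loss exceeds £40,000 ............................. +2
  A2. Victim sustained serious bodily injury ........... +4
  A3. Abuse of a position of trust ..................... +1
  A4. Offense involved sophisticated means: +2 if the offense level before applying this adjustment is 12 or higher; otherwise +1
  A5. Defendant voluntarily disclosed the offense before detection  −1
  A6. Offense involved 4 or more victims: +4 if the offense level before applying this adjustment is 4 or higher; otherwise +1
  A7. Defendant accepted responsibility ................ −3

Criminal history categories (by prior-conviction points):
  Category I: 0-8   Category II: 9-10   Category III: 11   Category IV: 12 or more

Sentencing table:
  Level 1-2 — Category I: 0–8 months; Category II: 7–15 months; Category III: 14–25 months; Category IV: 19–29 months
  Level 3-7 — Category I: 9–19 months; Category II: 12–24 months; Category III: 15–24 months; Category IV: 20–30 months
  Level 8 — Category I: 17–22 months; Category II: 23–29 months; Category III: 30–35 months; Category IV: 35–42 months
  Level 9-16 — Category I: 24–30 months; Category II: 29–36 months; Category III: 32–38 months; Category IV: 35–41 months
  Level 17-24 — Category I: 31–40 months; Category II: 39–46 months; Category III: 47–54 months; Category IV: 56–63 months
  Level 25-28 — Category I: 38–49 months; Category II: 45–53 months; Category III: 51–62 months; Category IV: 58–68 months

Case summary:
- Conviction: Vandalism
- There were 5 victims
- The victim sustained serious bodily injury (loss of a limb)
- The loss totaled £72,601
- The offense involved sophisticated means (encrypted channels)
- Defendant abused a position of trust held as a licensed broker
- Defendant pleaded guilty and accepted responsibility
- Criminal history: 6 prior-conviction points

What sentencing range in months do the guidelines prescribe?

31-40 months

Base offense level for vandalism: 8.
A1 applies: 8 + 2 = 10.
A2 applies: 10 + 4 = 14.
A3 applies: 14 + 1 = 15.
A4 applies (level before this adjustment is 15 ≥ 12, so +2): 15 + 2 = 17.
A6 applies (level before this adjustment is 17 ≥ 4, so +4): 17 + 4 = 21.
A7 applies: 21 − 3 = 18.
Final offense level: 18.
Criminal history: 6 prior points → Category I (0-8).
Level 18 falls in the 17-24 band.
Grid: Level 17-24 × Category I = 31-40 months.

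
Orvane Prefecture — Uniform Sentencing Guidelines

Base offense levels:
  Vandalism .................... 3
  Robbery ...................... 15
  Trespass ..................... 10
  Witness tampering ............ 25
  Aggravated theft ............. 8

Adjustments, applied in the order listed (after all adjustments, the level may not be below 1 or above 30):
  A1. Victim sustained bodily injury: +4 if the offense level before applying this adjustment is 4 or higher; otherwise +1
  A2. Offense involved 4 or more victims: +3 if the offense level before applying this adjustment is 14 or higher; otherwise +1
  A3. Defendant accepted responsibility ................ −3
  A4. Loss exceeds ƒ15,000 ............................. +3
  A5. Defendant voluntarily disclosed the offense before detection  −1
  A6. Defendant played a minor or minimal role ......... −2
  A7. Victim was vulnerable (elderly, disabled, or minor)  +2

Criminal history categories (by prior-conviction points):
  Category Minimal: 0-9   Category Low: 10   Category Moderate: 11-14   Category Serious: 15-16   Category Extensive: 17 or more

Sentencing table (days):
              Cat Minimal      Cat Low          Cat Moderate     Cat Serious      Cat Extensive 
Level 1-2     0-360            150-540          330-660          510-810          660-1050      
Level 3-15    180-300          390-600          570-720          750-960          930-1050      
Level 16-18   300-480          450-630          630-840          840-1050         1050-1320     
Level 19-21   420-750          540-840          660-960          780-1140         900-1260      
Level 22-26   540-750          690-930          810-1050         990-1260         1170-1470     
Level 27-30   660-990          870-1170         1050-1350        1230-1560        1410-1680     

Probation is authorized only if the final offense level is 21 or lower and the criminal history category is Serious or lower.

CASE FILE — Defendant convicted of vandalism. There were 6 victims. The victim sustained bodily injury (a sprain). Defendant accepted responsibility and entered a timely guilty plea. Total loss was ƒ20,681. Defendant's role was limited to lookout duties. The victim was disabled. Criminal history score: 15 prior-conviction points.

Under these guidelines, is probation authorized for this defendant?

Base offense level for vandalism: 3.
A1 applies (level before this adjustment is 3 < 4, so +1): 3 + 1 = 4.
A2 applies (level before this adjustment is 4 < 14, so +1): 4 + 1 = 5.
A3 applies: 5 − 3 = 2.
A4 applies: 2 + 3 = 5.
A5 does not apply.
A6 applies: 5 − 2 = 3.
A7 applies: 3 + 2 = 5.
Final offense level: 5.
Criminal history: 15 prior points → Category Serious (15-16).
Level 5 falls in the 3-15 band.
Grid: Level 3-15 × Category Serious = 750-960 days.
Probation check: level 5 ≤ 21 and category Serious ≤ Serious → eligible.

Yes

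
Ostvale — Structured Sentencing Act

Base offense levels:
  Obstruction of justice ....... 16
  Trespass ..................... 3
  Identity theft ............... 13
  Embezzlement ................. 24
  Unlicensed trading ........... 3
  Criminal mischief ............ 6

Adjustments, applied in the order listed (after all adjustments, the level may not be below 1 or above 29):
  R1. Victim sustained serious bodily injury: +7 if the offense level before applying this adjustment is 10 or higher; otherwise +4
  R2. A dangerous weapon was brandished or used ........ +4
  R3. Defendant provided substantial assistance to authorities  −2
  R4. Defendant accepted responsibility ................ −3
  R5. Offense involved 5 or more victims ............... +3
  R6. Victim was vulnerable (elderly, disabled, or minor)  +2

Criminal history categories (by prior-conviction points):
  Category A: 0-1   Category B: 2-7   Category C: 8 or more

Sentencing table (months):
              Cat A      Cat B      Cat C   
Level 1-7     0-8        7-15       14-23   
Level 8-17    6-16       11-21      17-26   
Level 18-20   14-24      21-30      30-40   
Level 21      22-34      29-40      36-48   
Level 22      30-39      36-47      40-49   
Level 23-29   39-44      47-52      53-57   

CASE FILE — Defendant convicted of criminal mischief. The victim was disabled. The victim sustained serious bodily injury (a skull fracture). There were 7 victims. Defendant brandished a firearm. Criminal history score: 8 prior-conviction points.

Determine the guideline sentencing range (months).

30-40 months

Base offense level for criminal mischief: 6.
R1 applies (level before this adjustment is 6 < 10, so +4): 6 + 4 = 10.
R2 applies: 10 + 4 = 14.
R3 does not apply.
R4 does not apply.
R5 applies: 14 + 3 = 17.
R6 applies: 17 + 2 = 19.
Final offense level: 19.
Criminal history: 8 prior points → Category C (8+).
Level 19 falls in the 18-20 band.
Grid: Level 18-20 × Category C = 30-40 months.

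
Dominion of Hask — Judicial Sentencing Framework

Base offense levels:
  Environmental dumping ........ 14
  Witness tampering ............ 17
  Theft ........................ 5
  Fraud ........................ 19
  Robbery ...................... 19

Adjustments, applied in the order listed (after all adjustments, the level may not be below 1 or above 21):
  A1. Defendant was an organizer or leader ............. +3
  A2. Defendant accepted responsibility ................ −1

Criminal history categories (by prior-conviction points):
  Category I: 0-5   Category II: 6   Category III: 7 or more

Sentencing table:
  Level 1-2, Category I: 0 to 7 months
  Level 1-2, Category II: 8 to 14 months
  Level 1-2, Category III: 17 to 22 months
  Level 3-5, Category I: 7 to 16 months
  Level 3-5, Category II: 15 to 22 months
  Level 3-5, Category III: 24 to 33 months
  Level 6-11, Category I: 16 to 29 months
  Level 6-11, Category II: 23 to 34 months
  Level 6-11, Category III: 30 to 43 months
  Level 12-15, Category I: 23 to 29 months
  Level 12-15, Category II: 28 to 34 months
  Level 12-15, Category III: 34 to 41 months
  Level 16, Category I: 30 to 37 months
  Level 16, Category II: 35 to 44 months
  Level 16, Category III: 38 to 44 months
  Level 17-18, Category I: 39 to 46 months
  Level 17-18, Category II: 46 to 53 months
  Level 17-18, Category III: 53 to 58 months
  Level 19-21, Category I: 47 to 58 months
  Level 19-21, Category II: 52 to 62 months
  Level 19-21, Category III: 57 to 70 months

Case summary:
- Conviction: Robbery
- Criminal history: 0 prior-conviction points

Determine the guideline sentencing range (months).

47-58 months

Base offense level for robbery: 19.
Final offense level: 19.
Criminal history: 0 prior points → Category I (0-5).
Level 19 falls in the 19-21 band.
Grid: Level 19-21 × Category I = 47-58 months.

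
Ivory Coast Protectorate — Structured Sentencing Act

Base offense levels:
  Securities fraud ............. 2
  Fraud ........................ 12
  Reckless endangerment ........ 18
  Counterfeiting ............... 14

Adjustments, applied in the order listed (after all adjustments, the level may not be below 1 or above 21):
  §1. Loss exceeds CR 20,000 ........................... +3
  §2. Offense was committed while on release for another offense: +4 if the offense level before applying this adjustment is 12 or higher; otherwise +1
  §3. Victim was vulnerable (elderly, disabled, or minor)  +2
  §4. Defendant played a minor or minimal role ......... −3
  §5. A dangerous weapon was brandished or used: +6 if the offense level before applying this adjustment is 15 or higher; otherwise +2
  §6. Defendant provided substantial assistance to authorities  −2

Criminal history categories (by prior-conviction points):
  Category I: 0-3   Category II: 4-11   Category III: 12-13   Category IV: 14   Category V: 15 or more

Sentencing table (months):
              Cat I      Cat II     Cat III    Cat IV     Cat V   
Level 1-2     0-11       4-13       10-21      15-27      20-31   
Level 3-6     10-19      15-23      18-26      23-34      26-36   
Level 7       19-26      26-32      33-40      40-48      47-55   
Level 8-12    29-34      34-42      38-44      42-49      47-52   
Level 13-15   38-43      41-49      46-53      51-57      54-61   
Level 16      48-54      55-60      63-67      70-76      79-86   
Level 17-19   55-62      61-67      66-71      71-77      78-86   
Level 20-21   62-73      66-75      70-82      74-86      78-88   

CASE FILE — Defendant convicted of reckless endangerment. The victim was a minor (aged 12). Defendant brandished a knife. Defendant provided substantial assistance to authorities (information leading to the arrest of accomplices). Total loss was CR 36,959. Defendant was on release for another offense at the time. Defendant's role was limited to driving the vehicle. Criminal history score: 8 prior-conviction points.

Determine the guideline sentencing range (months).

66-75 months

Base offense level for reckless endangerment: 18.
§1 applies: 18 + 3 = 21.
§2 applies (level before this adjustment is 21 ≥ 12, so +4): 21 + 4 = 25.
§3 applies: 25 + 2 = 27.
§4 applies: 27 − 3 = 24.
§5 applies (level before this adjustment is 24 ≥ 15, so +6): 24 + 6 = 30.
§6 applies: 30 − 2 = 28.
Level 28 exceeds the maximum of 21; capped at 21.
Final offense level: 21.
Criminal history: 8 prior points → Category II (4-11).
Level 21 falls in the 20-21 band.
Grid: Level 20-21 × Category II = 66-75 months.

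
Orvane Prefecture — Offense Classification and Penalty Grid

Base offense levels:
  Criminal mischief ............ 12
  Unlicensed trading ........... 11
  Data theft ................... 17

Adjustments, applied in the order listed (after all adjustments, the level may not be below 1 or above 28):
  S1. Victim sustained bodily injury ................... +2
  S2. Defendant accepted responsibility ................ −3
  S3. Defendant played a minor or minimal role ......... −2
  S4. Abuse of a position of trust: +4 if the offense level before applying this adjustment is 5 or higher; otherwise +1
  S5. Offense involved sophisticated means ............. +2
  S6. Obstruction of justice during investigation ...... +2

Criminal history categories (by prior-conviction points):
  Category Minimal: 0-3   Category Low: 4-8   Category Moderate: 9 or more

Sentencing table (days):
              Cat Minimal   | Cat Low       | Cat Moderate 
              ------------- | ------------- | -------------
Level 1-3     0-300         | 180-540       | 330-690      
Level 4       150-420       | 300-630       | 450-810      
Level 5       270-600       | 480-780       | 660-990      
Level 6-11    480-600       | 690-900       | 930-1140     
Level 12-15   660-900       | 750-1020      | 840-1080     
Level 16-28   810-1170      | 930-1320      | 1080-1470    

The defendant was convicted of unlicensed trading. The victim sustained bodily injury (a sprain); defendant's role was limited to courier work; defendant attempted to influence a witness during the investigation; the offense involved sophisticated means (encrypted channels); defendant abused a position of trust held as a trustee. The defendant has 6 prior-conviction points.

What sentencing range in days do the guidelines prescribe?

Base offense level for unlicensed trading: 11.
S1 applies: 11 + 2 = 13.
S3 applies: 13 − 2 = 11.
S4 applies (level before this adjustment is 11 ≥ 5, so +4): 11 + 4 = 15.
S5 applies: 15 + 2 = 17.
S6 applies: 17 + 2 = 19.
Final offense level: 19.
Criminal history: 6 prior points → Category Low (4-8).
Level 19 falls in the 16-28 band.
Grid: Level 16-28 × Category Low = 930-1320 days.

930-1320 days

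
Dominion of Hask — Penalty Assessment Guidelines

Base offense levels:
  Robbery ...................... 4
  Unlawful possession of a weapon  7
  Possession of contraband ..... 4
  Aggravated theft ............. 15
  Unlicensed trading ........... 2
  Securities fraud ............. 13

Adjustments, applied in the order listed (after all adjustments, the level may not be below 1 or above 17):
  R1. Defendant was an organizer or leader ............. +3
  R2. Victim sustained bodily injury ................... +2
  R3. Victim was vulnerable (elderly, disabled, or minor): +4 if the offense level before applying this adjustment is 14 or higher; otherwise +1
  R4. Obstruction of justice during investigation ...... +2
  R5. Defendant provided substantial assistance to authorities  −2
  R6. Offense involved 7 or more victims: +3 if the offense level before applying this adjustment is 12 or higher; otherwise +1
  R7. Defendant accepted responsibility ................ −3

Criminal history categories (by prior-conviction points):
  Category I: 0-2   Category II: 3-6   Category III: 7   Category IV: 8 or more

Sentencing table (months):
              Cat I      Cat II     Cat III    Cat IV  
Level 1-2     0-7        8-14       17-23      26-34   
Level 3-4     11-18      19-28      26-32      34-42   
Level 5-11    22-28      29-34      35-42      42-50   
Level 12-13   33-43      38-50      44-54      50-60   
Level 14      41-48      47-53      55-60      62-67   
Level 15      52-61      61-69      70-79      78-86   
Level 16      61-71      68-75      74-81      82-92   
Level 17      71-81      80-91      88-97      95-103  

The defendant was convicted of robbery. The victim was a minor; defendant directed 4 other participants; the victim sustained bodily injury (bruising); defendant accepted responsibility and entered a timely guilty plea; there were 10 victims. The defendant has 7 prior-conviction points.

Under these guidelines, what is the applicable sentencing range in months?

35-42 months

Base offense level for robbery: 4.
R1 applies: 4 + 3 = 7.
R2 applies: 7 + 2 = 9.
R3 applies (level before this adjustment is 9 < 14, so +1): 9 + 1 = 10.
R5 does not apply.
R6 applies (level before this adjustment is 10 < 12, so +1): 10 + 1 = 11.
R7 applies: 11 − 3 = 8.
Final offense level: 8.
Criminal history: 7 prior points → Category III (7).
Level 8 falls in the 5-11 band.
Grid: Level 5-11 × Category III = 35-42 months.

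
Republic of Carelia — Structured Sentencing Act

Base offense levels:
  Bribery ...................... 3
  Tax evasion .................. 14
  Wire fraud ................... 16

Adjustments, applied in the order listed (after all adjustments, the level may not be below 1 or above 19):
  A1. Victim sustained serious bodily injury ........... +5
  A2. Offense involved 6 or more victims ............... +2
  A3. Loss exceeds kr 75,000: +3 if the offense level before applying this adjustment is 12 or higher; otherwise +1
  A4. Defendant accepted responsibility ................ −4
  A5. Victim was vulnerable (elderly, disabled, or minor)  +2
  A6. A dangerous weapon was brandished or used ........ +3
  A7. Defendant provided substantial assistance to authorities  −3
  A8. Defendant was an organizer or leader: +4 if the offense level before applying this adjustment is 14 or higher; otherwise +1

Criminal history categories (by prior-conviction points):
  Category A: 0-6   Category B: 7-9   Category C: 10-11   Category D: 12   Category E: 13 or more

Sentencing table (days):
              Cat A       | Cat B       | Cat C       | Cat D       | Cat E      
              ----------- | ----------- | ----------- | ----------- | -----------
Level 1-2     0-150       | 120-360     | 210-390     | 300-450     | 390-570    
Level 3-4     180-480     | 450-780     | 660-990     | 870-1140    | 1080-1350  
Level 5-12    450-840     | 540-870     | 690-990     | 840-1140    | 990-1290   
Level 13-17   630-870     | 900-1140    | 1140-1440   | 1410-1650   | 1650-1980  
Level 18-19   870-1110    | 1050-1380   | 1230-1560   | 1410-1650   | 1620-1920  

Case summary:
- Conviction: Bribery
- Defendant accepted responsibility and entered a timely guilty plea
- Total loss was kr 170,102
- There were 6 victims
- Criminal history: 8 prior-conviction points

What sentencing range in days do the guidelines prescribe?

120-360 days

Base offense level for bribery: 3.
A1 does not apply.
A2 applies: 3 + 2 = 5.
A3 applies (level before this adjustment is 5 < 12, so +1): 5 + 1 = 6.
A4 applies: 6 − 4 = 2.
A5 does not apply.
A6 does not apply.
A7 does not apply.
A8 does not apply.
Final offense level: 2.
Criminal history: 8 prior points → Category B (7-9).
Level 2 falls in the 1-2 band.
Grid: Level 1-2 × Category B = 120-360 days.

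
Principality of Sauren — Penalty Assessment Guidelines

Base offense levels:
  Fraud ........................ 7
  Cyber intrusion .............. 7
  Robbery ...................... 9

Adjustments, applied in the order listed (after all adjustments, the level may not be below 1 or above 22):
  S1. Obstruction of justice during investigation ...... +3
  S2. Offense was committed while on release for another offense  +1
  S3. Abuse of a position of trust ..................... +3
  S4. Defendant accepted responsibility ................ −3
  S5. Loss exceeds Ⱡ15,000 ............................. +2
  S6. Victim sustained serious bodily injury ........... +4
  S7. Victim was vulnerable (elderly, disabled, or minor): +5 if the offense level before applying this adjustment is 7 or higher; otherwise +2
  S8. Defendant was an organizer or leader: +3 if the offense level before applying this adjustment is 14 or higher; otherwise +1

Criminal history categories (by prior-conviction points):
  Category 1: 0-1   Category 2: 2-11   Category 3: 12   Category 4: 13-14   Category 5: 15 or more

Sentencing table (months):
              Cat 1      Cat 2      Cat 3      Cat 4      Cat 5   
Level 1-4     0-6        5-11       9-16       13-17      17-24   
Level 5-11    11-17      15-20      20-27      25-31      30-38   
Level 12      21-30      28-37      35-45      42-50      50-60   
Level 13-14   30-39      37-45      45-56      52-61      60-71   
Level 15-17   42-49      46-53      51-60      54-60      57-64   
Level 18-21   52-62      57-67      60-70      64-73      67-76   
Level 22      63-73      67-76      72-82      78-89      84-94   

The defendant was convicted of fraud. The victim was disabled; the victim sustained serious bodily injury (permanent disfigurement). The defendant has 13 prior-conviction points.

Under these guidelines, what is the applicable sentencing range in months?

54-60 months

Base offense level for fraud: 7.
S1 does not apply.
S6 applies: 7 + 4 = 11.
S7 applies (level before this adjustment is 11 ≥ 7, so +5): 11 + 5 = 16.
Final offense level: 16.
Criminal history: 13 prior points → Category 4 (13-14).
Level 16 falls in the 15-17 band.
Grid: Level 15-17 × Category 4 = 54-60 months.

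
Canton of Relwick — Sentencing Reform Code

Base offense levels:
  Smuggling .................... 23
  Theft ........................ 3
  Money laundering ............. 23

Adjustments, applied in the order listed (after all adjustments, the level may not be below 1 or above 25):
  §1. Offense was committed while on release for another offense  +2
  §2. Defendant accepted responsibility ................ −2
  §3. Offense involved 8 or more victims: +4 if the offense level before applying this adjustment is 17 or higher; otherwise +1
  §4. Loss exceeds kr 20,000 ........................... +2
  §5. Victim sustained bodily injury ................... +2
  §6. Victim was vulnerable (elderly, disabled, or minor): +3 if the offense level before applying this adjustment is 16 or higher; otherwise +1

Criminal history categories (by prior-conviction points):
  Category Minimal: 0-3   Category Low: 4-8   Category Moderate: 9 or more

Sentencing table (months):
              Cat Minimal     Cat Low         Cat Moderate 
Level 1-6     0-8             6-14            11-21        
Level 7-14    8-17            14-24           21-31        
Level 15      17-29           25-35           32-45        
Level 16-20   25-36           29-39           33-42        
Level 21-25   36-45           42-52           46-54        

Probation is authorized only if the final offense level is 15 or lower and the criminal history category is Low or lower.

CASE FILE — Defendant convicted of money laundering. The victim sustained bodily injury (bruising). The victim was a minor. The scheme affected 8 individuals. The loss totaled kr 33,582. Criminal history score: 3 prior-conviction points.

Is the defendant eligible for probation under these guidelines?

Base offense level for money laundering: 23.
§2 does not apply.
§3 applies (level before this adjustment is 23 ≥ 17, so +4): 23 + 4 = 27.
§4 applies: 27 + 2 = 29.
§5 applies: 29 + 2 = 31.
§6 applies (level before this adjustment is 31 ≥ 16, so +3): 31 + 3 = 34.
Level 34 exceeds the maximum of 25; capped at 25.
Final offense level: 25.
Criminal history: 3 prior points → Category Minimal (0-3).
Level 25 falls in the 21-25 band.
Grid: Level 21-25 × Category Minimal = 36-45 months.
Probation check: level 25 > 15 and category Minimal ≤ Low → not eligible.

No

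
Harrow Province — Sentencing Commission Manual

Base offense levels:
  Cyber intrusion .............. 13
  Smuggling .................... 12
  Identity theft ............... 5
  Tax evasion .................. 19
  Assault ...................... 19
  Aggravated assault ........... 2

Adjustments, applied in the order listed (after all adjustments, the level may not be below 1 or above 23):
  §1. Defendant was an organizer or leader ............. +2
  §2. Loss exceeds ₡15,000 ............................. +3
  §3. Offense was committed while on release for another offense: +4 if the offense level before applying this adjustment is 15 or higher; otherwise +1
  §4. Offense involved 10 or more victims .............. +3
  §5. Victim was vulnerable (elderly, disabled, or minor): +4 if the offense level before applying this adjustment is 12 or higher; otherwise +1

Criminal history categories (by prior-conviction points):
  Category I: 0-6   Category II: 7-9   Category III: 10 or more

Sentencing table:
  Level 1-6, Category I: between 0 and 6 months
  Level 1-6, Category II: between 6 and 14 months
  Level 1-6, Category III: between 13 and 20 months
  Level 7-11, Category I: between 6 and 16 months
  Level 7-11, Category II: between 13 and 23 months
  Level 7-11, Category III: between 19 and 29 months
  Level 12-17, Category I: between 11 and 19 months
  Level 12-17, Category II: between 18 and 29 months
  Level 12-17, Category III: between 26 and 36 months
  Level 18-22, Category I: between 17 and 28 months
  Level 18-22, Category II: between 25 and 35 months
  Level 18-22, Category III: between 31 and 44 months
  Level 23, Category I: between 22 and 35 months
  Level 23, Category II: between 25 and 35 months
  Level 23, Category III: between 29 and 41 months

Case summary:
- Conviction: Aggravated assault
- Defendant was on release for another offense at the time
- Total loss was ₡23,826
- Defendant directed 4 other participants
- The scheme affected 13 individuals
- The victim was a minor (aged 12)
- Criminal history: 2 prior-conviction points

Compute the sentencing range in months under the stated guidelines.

Base offense level for aggravated assault: 2.
§1 applies: 2 + 2 = 4.
§2 applies: 4 + 3 = 7.
§3 applies (level before this adjustment is 7 < 15, so +1): 7 + 1 = 8.
§4 applies: 8 + 3 = 11.
§5 applies (level before this adjustment is 11 < 12, so +1): 11 + 1 = 12.
Final offense level: 12.
Criminal history: 2 prior points → Category I (0-6).
Level 12 falls in the 12-17 band.
Grid: Level 12-17 × Category I = 11-19 months.

11-19 months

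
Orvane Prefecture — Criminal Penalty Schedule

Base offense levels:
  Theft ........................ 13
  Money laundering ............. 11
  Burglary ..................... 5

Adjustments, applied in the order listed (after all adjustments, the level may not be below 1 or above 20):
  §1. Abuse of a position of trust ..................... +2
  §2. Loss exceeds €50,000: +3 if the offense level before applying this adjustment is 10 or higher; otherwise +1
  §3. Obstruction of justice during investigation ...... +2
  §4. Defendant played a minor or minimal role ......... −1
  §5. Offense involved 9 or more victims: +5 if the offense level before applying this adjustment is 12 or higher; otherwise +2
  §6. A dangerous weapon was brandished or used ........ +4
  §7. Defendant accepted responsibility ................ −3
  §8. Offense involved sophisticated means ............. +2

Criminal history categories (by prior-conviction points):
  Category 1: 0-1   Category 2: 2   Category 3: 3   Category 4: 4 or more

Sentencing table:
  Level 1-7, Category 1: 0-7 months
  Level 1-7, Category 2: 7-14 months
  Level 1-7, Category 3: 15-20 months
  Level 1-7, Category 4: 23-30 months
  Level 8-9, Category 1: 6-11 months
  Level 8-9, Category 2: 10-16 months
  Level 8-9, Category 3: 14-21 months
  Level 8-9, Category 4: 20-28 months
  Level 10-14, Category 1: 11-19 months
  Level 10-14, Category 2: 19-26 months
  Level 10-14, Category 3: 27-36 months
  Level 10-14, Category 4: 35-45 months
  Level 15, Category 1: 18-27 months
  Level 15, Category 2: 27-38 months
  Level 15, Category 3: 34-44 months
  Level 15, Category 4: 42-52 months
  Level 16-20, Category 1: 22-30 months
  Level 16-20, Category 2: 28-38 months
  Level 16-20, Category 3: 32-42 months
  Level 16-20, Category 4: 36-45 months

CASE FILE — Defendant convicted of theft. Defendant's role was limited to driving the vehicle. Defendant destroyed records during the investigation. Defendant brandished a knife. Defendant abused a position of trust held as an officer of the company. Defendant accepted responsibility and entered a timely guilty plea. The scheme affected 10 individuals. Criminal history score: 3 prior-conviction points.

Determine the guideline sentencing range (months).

Base offense level for theft: 13.
§1 applies: 13 + 2 = 15.
§2 does not apply.
§3 applies: 15 + 2 = 17.
§4 applies: 17 − 1 = 16.
§5 applies (level before this adjustment is 16 ≥ 12, so +5): 16 + 5 = 21.
§6 applies: 21 + 4 = 25.
§7 applies: 25 − 3 = 22.
Level 22 exceeds the maximum of 20; capped at 20.
Final offense level: 20.
Criminal history: 3 prior points → Category 3 (3).
Level 20 falls in the 16-20 band.
Grid: Level 16-20 × Category 3 = 32-42 months.

32-42 months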